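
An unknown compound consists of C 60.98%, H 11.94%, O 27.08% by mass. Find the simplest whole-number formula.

Assume 100 g: 60.98 g C, 11.94 g H, 27.08 g O.
C: 60.98 g ÷ 12.01 g/mol = 5.077 mol
H: 11.94 g ÷ 1.008 g/mol = 11.85 mol
O: 27.08 g ÷ 16.00 g/mol = 1.692 mol
Ratios (÷ 1.692): C 3.000, H 6.999, O 1.000
≈ 3:7:1 → C3H7O

C3H7O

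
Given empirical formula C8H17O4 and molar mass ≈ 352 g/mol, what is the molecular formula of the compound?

C16H34O8

Empirical-formula mass = 177.22 g/mol
n = 352 / 177.22 = 1.99 ≈ 2
Molecular formula = (C8H17O4)2 = C16H34O8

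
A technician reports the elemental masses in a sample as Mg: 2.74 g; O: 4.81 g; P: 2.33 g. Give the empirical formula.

Moles — Mg: 2.74 / 24.31 = 0.1127 mol; O: 4.81 / 16.00 = 0.3006 mol; P: 2.33 / 30.97 = 0.07523 mol
Ratios (÷ 0.07523): Mg 1.498, O 3.996, P 1.000
×2: Mg 3.00, O 7.99, P 2.00 → Mg3O8P2

Mg3O8P2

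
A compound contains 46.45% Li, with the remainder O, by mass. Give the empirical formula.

Assume 100 g: 46.45 g Li, 53.55 g O.
n(Li) = 46.45/6.94 = 6.693, n(O) = 53.55/16.00 = 3.347
Ratios (÷ 3.347): Li 2.000, O 1.000
≈ 2:1 → Li2O

Li2O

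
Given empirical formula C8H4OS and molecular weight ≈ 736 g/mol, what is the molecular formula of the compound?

Empirical-formula mass = 148.18 g/mol
n = 736 / 148.18 = 4.97 ≈ 5
Molecular formula = (C8H4OS)5 = C40H20O5S5

C40H20O5S5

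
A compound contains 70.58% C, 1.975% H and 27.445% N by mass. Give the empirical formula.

C3HN

Assume 100 g: 70.58 g C, 1.975 g H, 27.445 g N.
Moles — C: 70.58 / 12.01 = 5.877 mol; H: 1.975 / 1.008 = 1.959 mol; N: 27.445 / 14.01 = 1.959 mol
Divide by the smallest (1.959 mol N): C 3.000, H 1.000, N 1.000
Ratio ≈ 3:1:1, so the empirical formula is C3HN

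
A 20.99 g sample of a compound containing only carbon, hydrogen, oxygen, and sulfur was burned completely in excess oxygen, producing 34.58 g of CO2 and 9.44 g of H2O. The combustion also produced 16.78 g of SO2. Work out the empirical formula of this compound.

C6H8OS2

mol C = 34.58 / 44.01 = 0.7857; mass C = 0.7857 × 12.01 = 9.437 g
mol H = 2 × (9.44 / 18.02) = 1.048; mass H = 1.048 × 1.008 = 1.056 g
mol S = 16.78 / 64.07 = 0.2619; mass S = 8.399 g
mass O = 20.99 − (18.89) = 2.098 g → mol O = 0.1311
Smallest is O at 0.1311 mol; normalising gives C 5.992, H 7.990, O 1.000, S 1.997
→ C6H8OS2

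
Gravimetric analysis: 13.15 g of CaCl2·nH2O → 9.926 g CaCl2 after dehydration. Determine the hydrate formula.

CaCl2·2H2O

Mass of water lost = 13.15 − 9.926 = 3.224 g → 3.224 / 18.02 = 0.1789 mol H2O
Molar mass of CaCl2 = 110.98 g/mol → mol CaCl2 = 9.926 / 110.98 = 0.08944
n = 0.1789 / 0.08944 = 2.00 ≈ 2 → CaCl2·2H2O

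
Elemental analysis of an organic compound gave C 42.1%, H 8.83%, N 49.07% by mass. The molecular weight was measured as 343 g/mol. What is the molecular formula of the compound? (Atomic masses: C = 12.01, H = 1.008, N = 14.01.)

C12H30N12

Assume 100 g: 42.1 g C, 8.83 g H, 49.07 g N.
C: 42.1 g ÷ 12.01 g/mol = 3.505 mol
H: 8.83 g ÷ 1.008 g/mol = 8.76 mol
N: 49.07 g ÷ 14.01 g/mol = 3.502 mol
Smallest is N at 3.502 mol; normalising gives C 1.001, H 2.501, N 1.000
Scaling by 2: C 2.00, H 5.00, N 2.00 → C2H5N2
Empirical-formula mass = 57.08 g/mol
n = 343 / 57.08 = 6.01 ≈ 6
Molecular formula = (C2H5N2)×6 = C12H30N12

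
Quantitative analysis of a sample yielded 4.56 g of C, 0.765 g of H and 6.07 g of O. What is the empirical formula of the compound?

CH2O

Moles — C: 4.56 / 12.01 = 0.3797 mol; H: 0.765 / 1.008 = 0.7589 mol; O: 6.07 / 16.00 = 0.3794 mol
Ratios (÷ 0.3794): C 1.001, H 2.000, O 1.000
≈ 1:2:1 → CH2O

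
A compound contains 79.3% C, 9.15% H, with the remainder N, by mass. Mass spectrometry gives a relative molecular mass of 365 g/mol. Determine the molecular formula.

C24H33N3

Assume 100 g: 79.3 g C, 9.15 g H, 11.55 g N.
Moles — C: 79.3 / 12.01 = 6.603 mol; H: 9.15 / 1.008 = 9.077 mol; N: 11.55 / 14.01 = 0.8244 mol
Divide by the smallest (0.8244 mol N): C 8.009, H 11.011, N 1.000
Ratio ≈ 8:11:1, so the empirical formula is C8H11N
Empirical-formula mass = 121.18 g/mol
n = 365 / 121.18 = 3.01 ≈ 3
Molecular formula = (C8H11N)×3 = C24H33N3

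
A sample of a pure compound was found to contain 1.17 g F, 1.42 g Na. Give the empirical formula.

n(F) = 1.17/19.00 = 0.06158, n(Na) = 1.42/22.99 = 0.06177
Ratios (÷ 0.06158): F 1.000, Na 1.003
→ FNa

FNa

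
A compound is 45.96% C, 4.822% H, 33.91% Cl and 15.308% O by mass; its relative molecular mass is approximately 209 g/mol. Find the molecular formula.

C8H10Cl2O2

Assume 100 g: 45.96 g C, 4.822 g H, 33.91 g Cl, 15.308 g O.
C: 45.96 g ÷ 12.01 g/mol = 3.827 mol
H: 4.822 g ÷ 1.008 g/mol = 4.784 mol
Cl: 33.91 g ÷ 35.45 g/mol = 0.9566 mol
O: 15.308 g ÷ 16.00 g/mol = 0.9567 mol
Divide by the smallest (0.9566 mol Cl): C 4.001, H 5.001, Cl 1.000, O 1.000
≈ 4:5:1:1 → C4H5ClO
Empirical-formula mass = 104.53 g/mol
n = 209 / 104.53 = 2.00 ≈ 2
Molecular formula = (C4H5ClO)×2 = C8H10Cl2O2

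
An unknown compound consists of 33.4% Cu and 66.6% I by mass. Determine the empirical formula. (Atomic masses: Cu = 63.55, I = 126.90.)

CuI

Assume 100 g: 33.4 g Cu, 66.6 g I.
Cu: 33.4 g ÷ 63.55 g/mol = 0.5256 mol
I: 66.6 g ÷ 126.90 g/mol = 0.5248 mol
Smallest is I at 0.5248 mol; normalising gives Cu 1.001, I 1.000
→ CuI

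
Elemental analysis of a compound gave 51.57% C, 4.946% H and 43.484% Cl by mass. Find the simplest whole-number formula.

Assume 100 g: 51.57 g C, 4.946 g H, 43.484 g Cl.
n(C) = 51.57/12.01 = 4.294, n(H) = 4.946/1.008 = 4.907, n(Cl) = 43.484/35.45 = 1.227
Ratios (÷ 1.227): C 3.501, H 4.000, Cl 1.000
×2: C 7.00, H 8.00, Cl 2.00 → C7H8Cl2

C7H8Cl2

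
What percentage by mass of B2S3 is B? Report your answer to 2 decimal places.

Molar mass = 2(10.81) + 3(32.07) = 117.830 g/mol
Mass of B per mole = 2 × 10.81 = 21.620 g
% B = 21.620 / 117.830 × 100 = 18.35%

18.35%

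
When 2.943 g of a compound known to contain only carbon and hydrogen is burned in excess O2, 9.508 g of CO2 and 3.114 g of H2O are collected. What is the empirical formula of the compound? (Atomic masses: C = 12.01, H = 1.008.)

mol C = 9.508 / 44.01 = 0.2160; mass C = 0.2160 × 12.01 = 2.595 g
mol H = 2 × (3.114 / 18.02) = 0.3456; mass H = 0.3456 × 1.008 = 0.3484 g
Smallest is C at 0.216 mol; normalising gives C 1.000, H 1.600
×5: C 5.00, H 8.00 → C5H8

C5H8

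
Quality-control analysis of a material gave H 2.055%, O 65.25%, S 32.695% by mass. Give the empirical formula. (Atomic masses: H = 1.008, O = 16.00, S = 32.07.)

H2O4S

Assume 100 g: 2.055 g H, 65.25 g O, 32.695 g S.
n(H) = 2.055/1.008 = 2.039, n(O) = 65.25/16.00 = 4.078, n(S) = 32.695/32.07 = 1.019
Smallest is S at 1.019 mol; normalising gives H 2.000, O 4.000, S 1.000
→ H2O4S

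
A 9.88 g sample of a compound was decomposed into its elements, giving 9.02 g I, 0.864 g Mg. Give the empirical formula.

n(I) = 9.02/126.90 = 0.07108, n(Mg) = 0.864/24.31 = 0.03554
Smallest is Mg at 0.03554 mol; normalising gives I 2.000, Mg 1.000
≈ 2:1 → I2Mg

I2Mg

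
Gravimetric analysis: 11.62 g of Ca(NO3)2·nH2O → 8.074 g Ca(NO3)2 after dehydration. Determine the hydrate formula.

Mass of water lost = 11.62 − 8.074 = 3.546 g → 3.546 / 18.02 = 0.1968 mol H2O
Molar mass of Ca(NO3)2 = 164.10 g/mol → mol Ca(NO3)2 = 8.074 / 164.10 = 0.0492
n = 0.1968 / 0.0492 = 4.00 ≈ 4 → Ca(NO3)2·4H2O

Ca(NO3)2·4H2O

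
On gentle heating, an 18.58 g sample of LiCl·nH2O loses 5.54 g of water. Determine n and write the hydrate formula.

LiCl·H2O

Mass of anhydrous LiCl = 18.58 − 5.54 = 13.04 g
mol H2O = 5.54 / 18.02 = 0.3074
Molar mass of LiCl = 42.39 g/mol → mol LiCl = 13.04 / 42.39 = 0.3076
n = 0.3074 / 0.3076 = 1.00 ≈ 1 → LiCl·H2O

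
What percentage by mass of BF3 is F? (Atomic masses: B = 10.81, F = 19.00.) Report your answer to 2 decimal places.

Molar mass = 1(10.81) + 3(19.00) = 67.810 g/mol
Mass of F per mole = 3 × 19.00 = 57.000 g
% F = 57.000 / 67.810 × 100 = 84.06%

84.06%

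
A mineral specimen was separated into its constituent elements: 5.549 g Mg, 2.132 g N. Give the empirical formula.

Mg3N2

n(Mg) = 5.549/24.31 = 0.2283, n(N) = 2.132/14.01 = 0.1522
Ratios (÷ 0.1522): Mg 1.500, N 1.000
Scaling by 2: Mg 3.00, N 2.00 → Mg3N2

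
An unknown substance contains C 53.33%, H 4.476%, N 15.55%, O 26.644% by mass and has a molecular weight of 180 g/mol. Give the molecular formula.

C8H8N2O3

Assume 100 g: 53.33 g C, 4.476 g H, 15.55 g N, 26.644 g O.
Moles — C: 53.33 / 12.01 = 4.44 mol; H: 4.476 / 1.008 = 4.44 mol; N: 15.55 / 14.01 = 1.11 mol; O: 26.644 / 16.00 = 1.665 mol
Divide by the smallest (1.11 mol N): C 4.001, H 4.001, N 1.000, O 1.500
×2: C 8.00, H 8.00, N 2.00, O 3.00 → C8H8N2O3
Empirical-formula mass = 180.16 g/mol
n = 180 / 180.16 = 1.00 ≈ 1
Molecular formula = empirical formula = C8H8N2O3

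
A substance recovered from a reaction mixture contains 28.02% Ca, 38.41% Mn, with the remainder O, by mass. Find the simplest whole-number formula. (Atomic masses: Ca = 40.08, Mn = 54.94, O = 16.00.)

CaMnO3

Assume 100 g: 28.02 g Ca, 38.41 g Mn, 33.57 g O.
n(Ca) = 28.02/40.08 = 0.6991, n(Mn) = 38.41/54.94 = 0.6991, n(O) = 33.57/16.00 = 2.098
Smallest is Ca at 0.6991 mol; normalising gives Ca 1.000, Mn 1.000, O 3.001
Ratio ≈ 1:1:3, so the empirical formula is CaMnO3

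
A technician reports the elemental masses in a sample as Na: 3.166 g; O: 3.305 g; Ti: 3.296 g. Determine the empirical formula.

Moles — Na: 3.166 / 22.99 = 0.1377 mol; O: 3.305 / 16.00 = 0.2066 mol; Ti: 3.296 / 47.87 = 0.06885 mol
Divide by the smallest (0.06885 mol Ti): Na 2.000, O 3.000, Ti 1.000
Ratio ≈ 2:3:1, so the empirical formula is Na2O3Ti

Na2O3Ti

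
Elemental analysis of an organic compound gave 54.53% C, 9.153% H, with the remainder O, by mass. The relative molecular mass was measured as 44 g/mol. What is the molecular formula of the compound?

Assume 100 g: 54.53 g C, 9.153 g H, 36.317 g O.
C: 54.53 g ÷ 12.01 g/mol = 4.54 mol
H: 9.153 g ÷ 1.008 g/mol = 9.08 mol
O: 36.317 g ÷ 16.00 g/mol = 2.27 mol
Divide by the smallest (2.27 mol O): C 2.000, H 4.000, O 1.000
Ratio ≈ 2:4:1, so the empirical formula is C2H4O
Empirical-formula mass = 44.05 g/mol
n = 44 / 44.05 = 1.00 ≈ 1
Molecular formula = empirical formula = C2H4O

C2H4O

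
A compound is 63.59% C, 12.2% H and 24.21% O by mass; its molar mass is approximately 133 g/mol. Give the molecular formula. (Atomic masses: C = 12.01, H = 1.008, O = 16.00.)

C7H16O2

Assume 100 g: 63.59 g C, 12.2 g H, 24.21 g O.
Moles — C: 63.59 / 12.01 = 5.295 mol; H: 12.2 / 1.008 = 12.1 mol; O: 24.21 / 16.00 = 1.513 mol
Smallest is O at 1.513 mol; normalising gives C 3.499, H 7.999, O 1.000
Multiply by 2: C 7.00, H 16.00, O 2.00 → C7H16O2
Empirical-formula mass = 132.20 g/mol
n = 133 / 132.20 = 1.01 ≈ 1
Molecular formula = empirical formula = C7H16O2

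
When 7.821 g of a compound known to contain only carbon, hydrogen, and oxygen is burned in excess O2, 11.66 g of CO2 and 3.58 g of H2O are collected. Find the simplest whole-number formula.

C2H3O2

mol C = 11.66 / 44.01 = 0.2649; mass C = 0.2649 × 12.01 = 3.182 g
mol H = 2 × (3.58 / 18.02) = 0.3973; mass H = 0.3973 × 1.008 = 0.4005 g
mass O = 7.821 − (3.582) = 4.239 g → mol O = 0.2649
Ratios (÷ 0.2649): C 1.000, H 1.500, O 1.000
Multiply by 2: C 2.00, H 3.00, O 2.00 → C2H3O2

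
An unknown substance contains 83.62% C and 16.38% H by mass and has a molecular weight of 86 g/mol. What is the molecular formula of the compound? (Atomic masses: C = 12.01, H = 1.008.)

Assume 100 g: 83.62 g C, 16.38 g H.
C: 83.62 g ÷ 12.01 g/mol = 6.963 mol
H: 16.38 g ÷ 1.008 g/mol = 16.25 mol
Smallest is C at 6.963 mol; normalising gives C 1.000, H 2.334
×3: C 3.00, H 7.00 → C3H7
Empirical-formula mass = 43.09 g/mol
n = 86 / 43.09 = 2.00 ≈ 2
Molecular formula = (C3H7)×2 = C6H14

C6H14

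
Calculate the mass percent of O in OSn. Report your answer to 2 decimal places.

11.88%

Molar mass = 1(16.00) + 1(118.71) = 134.710 g/mol
Mass of O per mole = 1 × 16.00 = 16.000 g
% O = 16.000 / 134.710 × 100 = 11.88%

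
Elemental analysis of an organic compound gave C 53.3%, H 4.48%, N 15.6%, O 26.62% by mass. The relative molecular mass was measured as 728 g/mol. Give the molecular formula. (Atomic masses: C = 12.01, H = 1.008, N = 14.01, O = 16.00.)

C32H32N8O12

Assume 100 g: 53.3 g C, 4.48 g H, 15.6 g N, 26.62 g O.
n(C) = 53.3/12.01 = 4.438, n(H) = 4.48/1.008 = 4.444, n(N) = 15.6/14.01 = 1.113, n(O) = 26.62/16.00 = 1.664
Smallest is N at 1.113 mol; normalising gives C 3.986, H 3.991, N 1.000, O 1.494
Scaling by 2: C 7.97, H 7.98, N 2.00, O 2.99 → C8H8N2O3
Empirical-formula mass = 180.16 g/mol
n = 728 / 180.16 = 4.04 ≈ 4
Molecular formula = (C8H8N2O3)×4 = C32H32N8O12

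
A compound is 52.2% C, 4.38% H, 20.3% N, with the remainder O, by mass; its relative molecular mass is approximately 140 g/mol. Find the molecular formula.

Assume 100 g: 52.2 g C, 4.38 g H, 20.3 g N, 23.12 g O.
n(C) = 52.2/12.01 = 4.346, n(H) = 4.38/1.008 = 4.345, n(N) = 20.3/14.01 = 1.449, n(O) = 23.12/16.00 = 1.445
Smallest is O at 1.445 mol; normalising gives C 3.008, H 3.007, N 1.003, O 1.000
Ratio ≈ 3:3:1:1, so the empirical formula is C3H3NO
Empirical-formula mass = 69.06 g/mol
n = 140 / 69.06 = 2.03 ≈ 2
Molecular formula = (C3H3NO)×2 = C6H6N2O2

C6H6N2O2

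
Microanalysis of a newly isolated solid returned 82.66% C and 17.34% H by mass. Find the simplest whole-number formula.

Assume 100 g: 82.66 g C, 17.34 g H.
n(C) = 82.66/12.01 = 6.883, n(H) = 17.34/1.008 = 17.2
Divide by the smallest (6.883 mol C): C 1.000, H 2.499
×2: C 2.00, H 5.00 → C2H5

C2H5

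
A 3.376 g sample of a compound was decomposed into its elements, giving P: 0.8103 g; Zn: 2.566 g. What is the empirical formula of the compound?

P2Zn3

Moles — P: 0.8103 / 30.97 = 0.02616 mol; Zn: 2.566 / 65.38 = 0.03925 mol
Ratios (÷ 0.02616): P 1.000, Zn 1.500
Scaling by 2: P 2.00, Zn 3.00 → P2Zn3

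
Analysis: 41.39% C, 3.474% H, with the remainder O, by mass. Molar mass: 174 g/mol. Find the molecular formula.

C6H6O6

Assume 100 g: 41.39 g C, 3.474 g H, 55.136 g O.
n(C) = 41.39/12.01 = 3.446, n(H) = 3.474/1.008 = 3.446, n(O) = 55.136/16.00 = 3.446
Divide by the smallest (3.446 mol O): C 1.000, H 1.000, O 1.000
≈ 1:1:1 → CHO
Empirical-formula mass = 29.02 g/mol
n = 174 / 29.02 = 6.00 ≈ 6
Molecular formula = (CHO)×6 = C6H6O6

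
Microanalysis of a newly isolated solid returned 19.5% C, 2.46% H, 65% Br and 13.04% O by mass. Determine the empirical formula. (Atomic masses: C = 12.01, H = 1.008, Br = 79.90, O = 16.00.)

C2H3BrO

Assume 100 g: 19.5 g C, 2.46 g H, 65 g Br, 13.04 g O.
n(C) = 19.5/12.01 = 1.624, n(H) = 2.46/1.008 = 2.44, n(Br) = 65/79.90 = 0.8135, n(O) = 13.04/16.00 = 0.815
Ratios (÷ 0.8135): C 1.996, H 3.000, Br 1.000, O 1.002
Ratio ≈ 2:3:1:1, so the empirical formula is C2H3BrO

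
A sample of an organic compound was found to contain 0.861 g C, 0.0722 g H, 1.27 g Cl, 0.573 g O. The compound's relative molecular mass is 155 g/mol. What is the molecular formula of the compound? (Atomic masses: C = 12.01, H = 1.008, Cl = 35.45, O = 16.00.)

C4H4Cl2O2

n(C) = 0.861/12.01 = 0.07169, n(H) = 0.0722/1.008 = 0.07163, n(Cl) = 1.27/35.45 = 0.03583, n(O) = 0.573/16.00 = 0.03581
Ratios (÷ 0.03581): C 2.002, H 2.000, Cl 1.000, O 1.000
Ratio ≈ 2:2:1:1, so the empirical formula is C2H2ClO
Empirical-formula mass = 77.49 g/mol
n = 155 / 77.49 = 2.00 ≈ 2
Molecular formula = (C2H2ClO)×2 = C4H4Cl2O2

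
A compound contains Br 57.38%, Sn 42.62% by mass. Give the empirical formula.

Assume 100 g: 57.38 g Br, 42.62 g Sn.
Moles — Br: 57.38 / 79.90 = 0.7181 mol; Sn: 42.62 / 118.71 = 0.359 mol
Divide by the smallest (0.359 mol Sn): Br 2.000, Sn 1.000
Ratio ≈ 2:1, so the empirical formula is Br2Sn

Br2Sn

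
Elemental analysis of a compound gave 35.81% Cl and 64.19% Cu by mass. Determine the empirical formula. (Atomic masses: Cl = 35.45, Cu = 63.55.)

ClCu

Assume 100 g: 35.81 g Cl, 64.19 g Cu.
n(Cl) = 35.81/35.45 = 1.01, n(Cu) = 64.19/63.55 = 1.01
Smallest is Cu at 1.01 mol; normalising gives Cl 1.000, Cu 1.000
Ratio ≈ 1:1, so the empirical formula is ClCu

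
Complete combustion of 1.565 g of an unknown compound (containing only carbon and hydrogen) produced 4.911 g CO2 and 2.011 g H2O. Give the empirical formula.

mol C = 4.911 / 44.01 = 0.1116; mass C = 0.1116 × 12.01 = 1.340 g
mol H = 2 × (2.011 / 18.02) = 0.2232; mass H = 0.2232 × 1.008 = 0.2250 g
Smallest is C at 0.1116 mol; normalising gives C 1.000, H 2.000
→ CH2

CH2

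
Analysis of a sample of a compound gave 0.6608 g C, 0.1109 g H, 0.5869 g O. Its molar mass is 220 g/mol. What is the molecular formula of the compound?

C9H18O6

C: 0.6608 g ÷ 12.01 g/mol = 0.05502 mol
H: 0.1109 g ÷ 1.008 g/mol = 0.11 mol
O: 0.5869 g ÷ 16.00 g/mol = 0.03668 mol
Smallest is O at 0.03668 mol; normalising gives C 1.500, H 2.999, O 1.000
Scaling by 2: C 3.00, H 6.00, O 2.00 → C3H6O2
Empirical-formula mass = 74.08 g/mol
n = 220 / 74.08 = 2.97 ≈ 3
Molecular formula = (C3H6O2)×3 = C9H18O6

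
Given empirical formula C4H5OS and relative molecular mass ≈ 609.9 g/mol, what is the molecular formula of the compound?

C24H30O6S6

Empirical-formula mass = 101.15 g/mol
n = 609.9 / 101.15 = 6.03 ≈ 6
Molecular formula = (C4H5OS)6 = C24H30O6S6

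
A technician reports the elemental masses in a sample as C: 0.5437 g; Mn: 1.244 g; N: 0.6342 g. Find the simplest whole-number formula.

C: 0.5437 g ÷ 12.01 g/mol = 0.04527 mol
Mn: 1.244 g ÷ 54.94 g/mol = 0.02264 mol
N: 0.6342 g ÷ 14.01 g/mol = 0.04527 mol
Ratios (÷ 0.02264): C 1.999, Mn 1.000, N 1.999
Ratio ≈ 2:1:2, so the empirical formula is C2MnN2

C2MnN2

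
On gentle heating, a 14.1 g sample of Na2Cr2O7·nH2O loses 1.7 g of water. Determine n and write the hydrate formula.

Na2Cr2O7·2H2O

Mass of anhydrous Na2Cr2O7 = 14.1 − 1.7 = 12.4 g
mol H2O = 1.7 / 18.02 = 0.09434
Molar mass of Na2Cr2O7 = 261.98 g/mol → mol Na2Cr2O7 = 12.4 / 261.98 = 0.04733
n = 0.09434 / 0.04733 = 1.99 ≈ 2 → Na2Cr2O7·2H2O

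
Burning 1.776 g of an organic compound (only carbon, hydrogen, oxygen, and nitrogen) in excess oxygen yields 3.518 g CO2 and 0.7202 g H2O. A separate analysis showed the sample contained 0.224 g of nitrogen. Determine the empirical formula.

C5H5NO2

mol C = 3.518 / 44.01 = 0.07994; mass C = 0.07994 × 12.01 = 0.9600 g
mol H = 2 × (0.7202 / 18.02) = 0.07993; mass H = 0.07993 × 1.008 = 0.08057 g
mol N = 0.224 / 14.01 = 0.01599
mass O = 1.776 − (1.265) = 0.5114 g → mol O = 0.03196
Divide by the smallest (0.01599 mol N): C 5.000, H 4.999, N 1.000, O 1.999
Ratio ≈ 5:5:1:2, so the empirical formula is C5H5NO2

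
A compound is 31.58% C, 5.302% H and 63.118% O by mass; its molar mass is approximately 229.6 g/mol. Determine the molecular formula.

C6H12O9

Assume 100 g: 31.58 g C, 5.302 g H, 63.118 g O.
Moles — C: 31.58 / 12.01 = 2.629 mol; H: 5.302 / 1.008 = 5.26 mol; O: 63.118 / 16.00 = 3.945 mol
Ratios (÷ 2.629): C 1.000, H 2.000, O 1.500
Multiply by 2: C 2.00, H 4.00, O 3.00 → C2H4O3
Empirical-formula mass = 76.05 g/mol
n = 229.6 / 76.05 = 3.02 ≈ 3
Molecular formula = (C2H4O3)×3 = C6H12O9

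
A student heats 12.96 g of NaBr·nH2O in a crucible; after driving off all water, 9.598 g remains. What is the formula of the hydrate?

Mass of water lost = 12.96 − 9.598 = 3.362 g → 3.362 / 18.02 = 0.1866 mol H2O
Molar mass of NaBr = 102.89 g/mol → mol NaBr = 9.598 / 102.89 = 0.09328
n = 0.1866 / 0.09328 = 2.00 ≈ 2 → NaBr·2H2O

NaBr·2H2O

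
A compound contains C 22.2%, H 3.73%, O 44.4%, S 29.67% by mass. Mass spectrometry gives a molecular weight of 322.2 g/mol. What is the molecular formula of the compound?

Assume 100 g: 22.2 g C, 3.73 g H, 44.4 g O, 29.67 g S.
C: 22.2 g ÷ 12.01 g/mol = 1.848 mol
H: 3.73 g ÷ 1.008 g/mol = 3.7 mol
O: 44.4 g ÷ 16.00 g/mol = 2.775 mol
S: 29.67 g ÷ 32.07 g/mol = 0.9252 mol
Smallest is S at 0.9252 mol; normalising gives C 1.998, H 4.000, O 2.999, S 1.000
Ratio ≈ 2:4:3:1, so the empirical formula is C2H4O3S
Empirical-formula mass = 108.12 g/mol
n = 322.2 / 108.12 = 2.98 ≈ 3
Molecular formula = (C2H4O3S)×3 = C6H12O9S3

C6H12O9S3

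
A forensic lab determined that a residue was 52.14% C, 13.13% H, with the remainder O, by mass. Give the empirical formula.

C2H6O

Assume 100 g: 52.14 g C, 13.13 g H, 34.73 g O.
Moles — C: 52.14 / 12.01 = 4.341 mol; H: 13.13 / 1.008 = 13.03 mol; O: 34.73 / 16.00 = 2.171 mol
Smallest is O at 2.171 mol; normalising gives C 2.000, H 6.001, O 1.000
→ C2H6O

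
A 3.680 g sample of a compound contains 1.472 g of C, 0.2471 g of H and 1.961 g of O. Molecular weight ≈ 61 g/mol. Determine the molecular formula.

Moles — C: 1.472 / 12.01 = 0.1226 mol; H: 0.2471 / 1.008 = 0.2451 mol; O: 1.961 / 16.00 = 0.1226 mol
Smallest is O at 0.1226 mol; normalising gives C 1.000, H 2.000, O 1.000
→ CH2O
Empirical-formula mass = 30.03 g/mol
n = 61 / 30.03 = 2.03 ≈ 2
Molecular formula = (CH2O)×2 = C2H4O2

C2H4O2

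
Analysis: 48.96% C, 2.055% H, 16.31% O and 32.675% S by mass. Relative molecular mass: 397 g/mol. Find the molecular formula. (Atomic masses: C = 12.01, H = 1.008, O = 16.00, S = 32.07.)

C16H8O4S4

Assume 100 g: 48.96 g C, 2.055 g H, 16.31 g O, 32.675 g S.
Moles — C: 48.96 / 12.01 = 4.077 mol; H: 2.055 / 1.008 = 2.039 mol; O: 16.31 / 16.00 = 1.019 mol; S: 32.675 / 32.07 = 1.019 mol
Smallest is S at 1.019 mol; normalising gives C 4.001, H 2.001, O 1.001, S 1.000
Ratio ≈ 4:2:1:1, so the empirical formula is C4H2OS
Empirical-formula mass = 98.13 g/mol
n = 397 / 98.13 = 4.05 ≈ 4
Molecular formula = (C4H2OS)×4 = C16H8O4S4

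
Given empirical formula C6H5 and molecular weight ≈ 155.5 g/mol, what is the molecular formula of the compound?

Empirical-formula mass = 77.10 g/mol
n = 155.5 / 77.10 = 2.02 ≈ 2
Molecular formula = (C6H5)2 = C12H10

C12H10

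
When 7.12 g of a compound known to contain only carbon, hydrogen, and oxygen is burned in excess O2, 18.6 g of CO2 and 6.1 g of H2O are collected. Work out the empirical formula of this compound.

C5H8O

mol C = 18.6 / 44.01 = 0.4226; mass C = 0.4226 × 12.01 = 5.076 g
mol H = 2 × (6.1 / 18.02) = 0.6770; mass H = 0.6770 × 1.008 = 0.6824 g
mass O = 7.12 − (5.758) = 1.362 g → mol O = 0.08511
Ratios (÷ 0.08511): C 4.966, H 7.955, O 1.000
≈ 5:8:1 → C5H8O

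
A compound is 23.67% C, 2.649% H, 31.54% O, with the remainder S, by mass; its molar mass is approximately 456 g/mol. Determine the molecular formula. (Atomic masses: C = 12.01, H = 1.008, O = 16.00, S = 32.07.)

C9H12O9S6

Assume 100 g: 23.67 g C, 2.649 g H, 31.54 g O, 42.141 g S.
Moles — C: 23.67 / 12.01 = 1.971 mol; H: 2.649 / 1.008 = 2.628 mol; O: 31.54 / 16.00 = 1.971 mol; S: 42.141 / 32.07 = 1.314 mol
Smallest is S at 1.314 mol; normalising gives C 1.500, H 2.000, O 1.500, S 1.000
Scaling by 2: C 3.00, H 4.00, O 3.00, S 2.00 → C3H4O3S2
Empirical-formula mass = 152.20 g/mol
n = 456 / 152.20 = 3.00 ≈ 3
Molecular formula = (C3H4O3S2)×3 = C9H12O9S6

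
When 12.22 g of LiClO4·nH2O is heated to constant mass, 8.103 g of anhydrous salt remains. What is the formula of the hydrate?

Mass of water lost = 12.22 − 8.103 = 4.117 g → 4.117 / 18.02 = 0.2285 mol H2O
Molar mass of LiClO4 = 106.39 g/mol → mol LiClO4 = 8.103 / 106.39 = 0.07616
n = 0.2285 / 0.07616 = 3.00 ≈ 3 → LiClO4·3H2O

LiClO4·3H2O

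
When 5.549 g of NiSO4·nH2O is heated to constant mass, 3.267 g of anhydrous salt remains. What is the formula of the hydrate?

NiSO4·6H2O

Mass of water lost = 5.549 − 3.267 = 2.282 g → 2.282 / 18.02 = 0.1266 mol H2O
Molar mass of NiSO4 = 154.76 g/mol → mol NiSO4 = 3.267 / 154.76 = 0.02111
n = 0.1266 / 0.02111 = 6.00 ≈ 6 → NiSO4·6H2O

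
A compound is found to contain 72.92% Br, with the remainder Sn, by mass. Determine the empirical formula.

Br4Sn

Assume 100 g: 72.92 g Br, 27.08 g Sn.
Moles — Br: 72.92 / 79.90 = 0.9126 mol; Sn: 27.08 / 118.71 = 0.2281 mol
Divide by the smallest (0.2281 mol Sn): Br 4.001, Sn 1.000
Ratio ≈ 4:1, so the empirical formula is Br4Sn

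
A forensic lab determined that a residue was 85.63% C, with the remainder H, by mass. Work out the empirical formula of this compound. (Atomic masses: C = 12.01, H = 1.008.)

CH2

Assume 100 g: 85.63 g C, 14.37 g H.
Moles — C: 85.63 / 12.01 = 7.13 mol; H: 14.37 / 1.008 = 14.26 mol
Ratios (÷ 7.13): C 1.000, H 1.999
→ CH2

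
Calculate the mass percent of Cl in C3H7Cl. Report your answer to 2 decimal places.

45.14%

Molar mass = 3(12.01) + 7(1.008) + 1(35.45) = 78.536 g/mol
Mass of Cl per mole = 1 × 35.45 = 35.450 g
% Cl = 35.450 / 78.536 × 100 = 45.14%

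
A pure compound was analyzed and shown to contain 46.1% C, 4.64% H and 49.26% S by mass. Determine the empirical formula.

Assume 100 g: 46.1 g C, 4.64 g H, 49.26 g S.
n(C) = 46.1/12.01 = 3.838, n(H) = 4.64/1.008 = 4.603, n(S) = 49.26/32.07 = 1.536
Smallest is S at 1.536 mol; normalising gives C 2.499, H 2.997, S 1.000
Scaling by 2: C 5.00, H 5.99, S 2.00 → C5H6S2

C5H6S2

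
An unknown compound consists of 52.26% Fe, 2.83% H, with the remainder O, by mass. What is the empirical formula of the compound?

Assume 100 g: 52.26 g Fe, 2.83 g H, 44.91 g O.
Moles — Fe: 52.26 / 55.85 = 0.9357 mol; H: 2.83 / 1.008 = 2.808 mol; O: 44.91 / 16.00 = 2.807 mol
Divide by the smallest (0.9357 mol Fe): Fe 1.000, H 3.000, O 3.000
→ FeH3O3

FeH3O3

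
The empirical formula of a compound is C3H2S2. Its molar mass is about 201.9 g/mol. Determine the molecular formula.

C6H4S4

Empirical-formula mass = 102.19 g/mol
n = 201.9 / 102.19 = 1.98 ≈ 2
Molecular formula = (C3H2S2)2 = C6H4S4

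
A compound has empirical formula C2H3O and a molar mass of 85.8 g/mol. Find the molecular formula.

C4H6O2

Empirical-formula mass = 43.04 g/mol
n = 85.8 / 43.04 = 1.99 ≈ 2
Molecular formula = (C2H3O)2 = C4H6O2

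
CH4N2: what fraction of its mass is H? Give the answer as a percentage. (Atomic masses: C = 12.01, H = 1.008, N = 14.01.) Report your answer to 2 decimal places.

Molar mass = 1(12.01) + 4(1.008) + 2(14.01) = 44.062 g/mol
Mass of H per mole = 4 × 1.008 = 4.032 g
% H = 4.032 / 44.062 × 100 = 9.15%

9.15%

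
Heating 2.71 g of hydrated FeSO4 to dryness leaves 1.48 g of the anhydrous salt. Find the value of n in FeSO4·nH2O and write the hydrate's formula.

Mass of water lost = 2.71 − 1.48 = 1.23 g → 1.23 / 18.02 = 0.06826 mol H2O
Molar mass of FeSO4 = 151.92 g/mol → mol FeSO4 = 1.48 / 151.92 = 0.009742
n = 0.06826 / 0.009742 = 7.01 ≈ 7 → FeSO4·7H2O

FeSO4·7H2O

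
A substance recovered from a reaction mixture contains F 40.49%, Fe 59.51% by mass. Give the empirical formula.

Assume 100 g: 40.49 g F, 59.51 g Fe.
Moles — F: 40.49 / 19.00 = 2.131 mol; Fe: 59.51 / 55.85 = 1.066 mol
Ratios (÷ 1.066): F 2.000, Fe 1.000
→ F2Fe

F2Fe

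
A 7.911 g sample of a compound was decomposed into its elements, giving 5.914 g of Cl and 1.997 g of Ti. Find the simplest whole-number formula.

Cl4Ti

Cl: 5.914 g ÷ 35.45 g/mol = 0.1668 mol
Ti: 1.997 g ÷ 47.87 g/mol = 0.04172 mol
Smallest is Ti at 0.04172 mol; normalising gives Cl 3.999, Ti 1.000
≈ 4:1 → Cl4Ti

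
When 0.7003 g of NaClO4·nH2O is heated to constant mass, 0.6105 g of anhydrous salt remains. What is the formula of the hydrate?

NaClO4·H2O

Mass of water lost = 0.7003 − 0.6105 = 0.0898 g → 0.0898 / 18.02 = 0.004983 mol H2O
Molar mass of NaClO4 = 122.44 g/mol → mol NaClO4 = 0.6105 / 122.44 = 0.004986
n = 0.004983 / 0.004986 = 1.00 ≈ 1 → NaClO4·H2O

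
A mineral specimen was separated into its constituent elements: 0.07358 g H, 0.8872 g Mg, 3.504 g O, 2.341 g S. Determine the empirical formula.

H: 0.07358 g ÷ 1.008 g/mol = 0.073 mol
Mg: 0.8872 g ÷ 24.31 g/mol = 0.0365 mol
O: 3.504 g ÷ 16.00 g/mol = 0.219 mol
S: 2.341 g ÷ 32.07 g/mol = 0.073 mol
Ratios (÷ 0.0365): H 2.000, Mg 1.000, O 6.001, S 2.000
≈ 2:1:6:2 → H2MgO6S2

H2MgO6S2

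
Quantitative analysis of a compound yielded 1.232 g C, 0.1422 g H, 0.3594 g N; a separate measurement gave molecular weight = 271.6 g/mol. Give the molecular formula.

Moles — C: 1.232 / 12.01 = 0.1026 mol; H: 0.1422 / 1.008 = 0.1411 mol; N: 0.3594 / 14.01 = 0.02565 mol
Smallest is N at 0.02565 mol; normalising gives C 3.999, H 5.499, N 1.000
Scaling by 2: C 8.00, H 11.00, N 2.00 → C8H11N2
Empirical-formula mass = 135.19 g/mol
n = 271.6 / 135.19 = 2.01 ≈ 2
Molecular formula = (C8H11N2)×2 = C16H22N4

C16H22N4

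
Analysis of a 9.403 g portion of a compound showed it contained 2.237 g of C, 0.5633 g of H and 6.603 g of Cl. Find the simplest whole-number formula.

C: 2.237 g ÷ 12.01 g/mol = 0.1863 mol
H: 0.5633 g ÷ 1.008 g/mol = 0.5588 mol
Cl: 6.603 g ÷ 35.45 g/mol = 0.1863 mol
Divide by the smallest (0.1863 mol C): C 1.000, H 3.000, Cl 1.000
→ CH3Cl

CH3Cl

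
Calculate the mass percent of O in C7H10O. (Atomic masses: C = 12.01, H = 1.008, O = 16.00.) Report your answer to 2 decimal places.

Molar mass = 7(12.01) + 10(1.008) + 1(16.00) = 110.150 g/mol
Mass of O per mole = 1 × 16.00 = 16.000 g
% O = 16.000 / 110.150 × 100 = 14.53%

14.53%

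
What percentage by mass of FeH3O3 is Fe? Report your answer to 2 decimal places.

Molar mass = 1(55.85) + 3(1.008) + 3(16.00) = 106.874 g/mol
Mass of Fe per mole = 1 × 55.85 = 55.850 g
% Fe = 55.850 / 106.874 × 100 = 52.26%

52.26%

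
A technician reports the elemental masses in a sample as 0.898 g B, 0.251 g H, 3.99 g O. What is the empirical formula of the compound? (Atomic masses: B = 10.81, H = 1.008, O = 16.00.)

Moles — B: 0.898 / 10.81 = 0.08307 mol; H: 0.251 / 1.008 = 0.249 mol; O: 3.99 / 16.00 = 0.2494 mol
Divide by the smallest (0.08307 mol B): B 1.000, H 2.998, O 3.002
→ BH3O3

BH3O3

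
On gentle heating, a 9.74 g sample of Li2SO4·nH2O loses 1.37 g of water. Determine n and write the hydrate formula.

Li2SO4·H2O

Mass of anhydrous Li2SO4 = 9.74 − 1.37 = 8.37 g
mol H2O = 1.37 / 18.02 = 0.07603
Molar mass of Li2SO4 = 109.95 g/mol → mol Li2SO4 = 8.37 / 109.95 = 0.07613
n = 0.07603 / 0.07613 = 1.00 ≈ 1 → Li2SO4·H2O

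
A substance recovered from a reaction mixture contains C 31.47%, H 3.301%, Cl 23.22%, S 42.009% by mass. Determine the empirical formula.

Assume 100 g: 31.47 g C, 3.301 g H, 23.22 g Cl, 42.009 g S.
C: 31.47 g ÷ 12.01 g/mol = 2.62 mol
H: 3.301 g ÷ 1.008 g/mol = 3.275 mol
Cl: 23.22 g ÷ 35.45 g/mol = 0.655 mol
S: 42.009 g ÷ 32.07 g/mol = 1.31 mol
Ratios (÷ 0.655): C 4.000, H 5.000, Cl 1.000, S 2.000
→ C4H5ClS2

C4H5ClS2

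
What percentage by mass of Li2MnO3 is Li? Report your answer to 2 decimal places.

11.88%

Molar mass = 2(6.94) + 1(54.94) + 3(16.00) = 116.820 g/mol
Mass of Li per mole = 2 × 6.94 = 13.880 g
% Li = 13.880 / 116.820 × 100 = 11.88%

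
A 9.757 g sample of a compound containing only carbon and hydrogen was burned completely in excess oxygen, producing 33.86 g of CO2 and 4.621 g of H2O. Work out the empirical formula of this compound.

C3H2

mol C = 33.86 / 44.01 = 0.7694; mass C = 0.7694 × 12.01 = 9.240 g
mol H = 2 × (4.621 / 18.02) = 0.5129; mass H = 0.5129 × 1.008 = 0.5170 g
Ratios (÷ 0.5129): C 1.500, H 1.000
Multiply by 2: C 3.00, H 2.00 → C3H2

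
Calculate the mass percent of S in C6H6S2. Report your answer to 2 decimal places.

Molar mass = 6(12.01) + 6(1.008) + 2(32.07) = 142.248 g/mol
Mass of S per mole = 2 × 32.07 = 64.140 g
% S = 64.140 / 142.248 × 100 = 45.09%

45.09%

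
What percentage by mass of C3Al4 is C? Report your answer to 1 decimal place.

Molar mass = 3(12.01) + 4(26.98) = 143.950 g/mol
Mass of C per mole = 3 × 12.01 = 36.030 g
% C = 36.030 / 143.950 × 100 = 25.0%

25.0%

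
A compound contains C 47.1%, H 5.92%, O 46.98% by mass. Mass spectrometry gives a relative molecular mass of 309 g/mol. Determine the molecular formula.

Assume 100 g: 47.1 g C, 5.92 g H, 46.98 g O.
n(C) = 47.1/12.01 = 3.922, n(H) = 5.92/1.008 = 5.873, n(O) = 46.98/16.00 = 2.936
Divide by the smallest (2.936 mol O): C 1.336, H 2.000, O 1.000
Scaling by 3: C 4.01, H 6.00, O 3.00 → C4H6O3
Empirical-formula mass = 102.09 g/mol
n = 309 / 102.09 = 3.03 ≈ 3
Molecular formula = (C4H6O3)×3 = C12H18O9

C12H18O9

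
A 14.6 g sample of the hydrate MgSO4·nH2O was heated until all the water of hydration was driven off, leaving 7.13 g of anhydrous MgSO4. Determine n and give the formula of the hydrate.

Mass of water lost = 14.6 − 7.13 = 7.47 g → 7.47 / 18.02 = 0.4145 mol H2O
Molar mass of MgSO4 = 120.38 g/mol → mol MgSO4 = 7.13 / 120.38 = 0.05923
n = 0.4145 / 0.05923 = 7.00 ≈ 7 → MgSO4·7H2O

MgSO4·7H2O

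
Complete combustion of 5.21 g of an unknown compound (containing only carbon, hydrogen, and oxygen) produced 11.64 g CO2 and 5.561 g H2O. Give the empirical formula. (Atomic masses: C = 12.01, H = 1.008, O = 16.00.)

C3H7O

mol C = 11.64 / 44.01 = 0.2645; mass C = 0.2645 × 12.01 = 3.176 g
mol H = 2 × (5.561 / 18.02) = 0.6172; mass H = 0.6172 × 1.008 = 0.6221 g
mass O = 5.21 − (3.799) = 1.411 g → mol O = 0.08821
Ratios (÷ 0.08821): C 2.998, H 6.997, O 1.000
Ratio ≈ 3:7:1, so the empirical formula is C3H7O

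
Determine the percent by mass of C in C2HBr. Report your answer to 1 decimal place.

22.9%

Molar mass = 2(12.01) + 1(1.008) + 1(79.90) = 104.928 g/mol
Mass of C per mole = 2 × 12.01 = 24.020 g
% C = 24.020 / 104.928 × 100 = 22.9%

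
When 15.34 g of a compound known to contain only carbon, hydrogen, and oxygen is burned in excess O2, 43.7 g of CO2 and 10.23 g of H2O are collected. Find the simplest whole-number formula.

C7H8O

mol C = 43.7 / 44.01 = 0.9930; mass C = 0.9930 × 12.01 = 11.93 g
mol H = 2 × (10.23 / 18.02) = 1.135; mass H = 1.135 × 1.008 = 1.144 g
mass O = 15.34 − (13.07) = 2.270 g → mol O = 0.1419
Smallest is O at 0.1419 mol; normalising gives C 6.998, H 8.002, O 1.000
≈ 7:8:1 → C7H8O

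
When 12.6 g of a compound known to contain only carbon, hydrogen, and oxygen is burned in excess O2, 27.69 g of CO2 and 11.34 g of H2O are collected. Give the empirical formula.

mol C = 27.69 / 44.01 = 0.6292; mass C = 0.6292 × 12.01 = 7.556 g
mol H = 2 × (11.34 / 18.02) = 1.259; mass H = 1.259 × 1.008 = 1.269 g
mass O = 12.6 − (8.825) = 3.775 g → mol O = 0.2359
Divide by the smallest (0.2359 mol O): C 2.667, H 5.335, O 1.000
Multiply by 3: C 8.00, H 16.00, O 3.00 → C8H16O3

C8H16O3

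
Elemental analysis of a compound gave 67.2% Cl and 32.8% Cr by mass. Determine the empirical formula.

Cl3Cr

Assume 100 g: 67.2 g Cl, 32.8 g Cr.
n(Cl) = 67.2/35.45 = 1.896, n(Cr) = 32.8/52.00 = 0.6308
Ratios (÷ 0.6308): Cl 3.005, Cr 1.000
→ Cl3Cr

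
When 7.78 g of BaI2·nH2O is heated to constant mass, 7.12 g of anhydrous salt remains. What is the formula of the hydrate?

BaI2·2H2O

Mass of water lost = 7.78 − 7.12 = 0.66 g → 0.66 / 18.02 = 0.03663 mol H2O
Molar mass of BaI2 = 391.13 g/mol → mol BaI2 = 7.12 / 391.13 = 0.0182
n = 0.03663 / 0.0182 = 2.01 ≈ 2 → BaI2·2H2O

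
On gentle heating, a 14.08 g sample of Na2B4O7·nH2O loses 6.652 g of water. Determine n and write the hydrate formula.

Mass of anhydrous Na2B4O7 = 14.08 − 6.652 = 7.428 g
mol H2O = 6.652 / 18.02 = 0.3691
Molar mass of Na2B4O7 = 201.22 g/mol → mol Na2B4O7 = 7.428 / 201.22 = 0.03691
n = 0.3691 / 0.03691 = 10.00 ≈ 10 → Na2B4O7·10H2O

Na2B4O7·10H2O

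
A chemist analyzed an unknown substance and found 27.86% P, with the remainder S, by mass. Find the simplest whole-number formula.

Assume 100 g: 27.86 g P, 72.14 g S.
Moles — P: 27.86 / 30.97 = 0.8996 mol; S: 72.14 / 32.07 = 2.249 mol
Smallest is P at 0.8996 mol; normalising gives P 1.000, S 2.501
Multiply by 2: P 2.00, S 5.00 → P2S5

P2S5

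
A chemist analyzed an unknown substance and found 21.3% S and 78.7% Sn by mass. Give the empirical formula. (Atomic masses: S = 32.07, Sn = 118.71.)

SSn

Assume 100 g: 21.3 g S, 78.7 g Sn.
Moles — S: 21.3 / 32.07 = 0.6642 mol; Sn: 78.7 / 118.71 = 0.663 mol
Divide by the smallest (0.663 mol Sn): S 1.002, Sn 1.000
→ SSn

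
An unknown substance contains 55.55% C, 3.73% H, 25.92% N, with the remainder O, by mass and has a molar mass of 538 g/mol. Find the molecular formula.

C25H20N10O5

Assume 100 g: 55.55 g C, 3.73 g H, 25.92 g N, 14.8 g O.
n(C) = 55.55/12.01 = 4.625, n(H) = 3.73/1.008 = 3.7, n(N) = 25.92/14.01 = 1.85, n(O) = 14.8/16.00 = 0.925
Smallest is O at 0.925 mol; normalising gives C 5.000, H 4.000, N 2.000, O 1.000
→ C5H4N2O
Empirical-formula mass = 108.10 g/mol
n = 538 / 108.10 = 4.98 ≈ 5
Molecular formula = (C5H4N2O)×5 = C25H20N10O5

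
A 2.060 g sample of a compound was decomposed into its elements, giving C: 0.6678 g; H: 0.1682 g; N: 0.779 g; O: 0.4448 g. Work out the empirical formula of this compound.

C2H6N2O

C: 0.6678 g ÷ 12.01 g/mol = 0.0556 mol
H: 0.1682 g ÷ 1.008 g/mol = 0.1669 mol
N: 0.779 g ÷ 14.01 g/mol = 0.0556 mol
O: 0.4448 g ÷ 16.00 g/mol = 0.0278 mol
Ratios (÷ 0.0278): C 2.000, H 6.002, N 2.000, O 1.000
→ C2H6N2O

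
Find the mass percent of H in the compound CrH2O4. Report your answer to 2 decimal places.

Molar mass = 1(52.00) + 2(1.008) + 4(16.00) = 118.016 g/mol
Mass of H per mole = 2 × 1.008 = 2.016 g
% H = 2.016 / 118.016 × 100 = 1.71%

1.71%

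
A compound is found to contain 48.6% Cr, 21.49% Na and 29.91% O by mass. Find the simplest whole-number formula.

CrNaO2

Assume 100 g: 48.6 g Cr, 21.49 g Na, 29.91 g O.
n(Cr) = 48.6/52.00 = 0.9346, n(Na) = 21.49/22.99 = 0.9348, n(O) = 29.91/16.00 = 1.869
Smallest is Cr at 0.9346 mol; normalising gives Cr 1.000, Na 1.000, O 2.000
≈ 1:1:2 → CrNaO2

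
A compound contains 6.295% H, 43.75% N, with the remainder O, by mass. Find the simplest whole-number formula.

H2NO

Assume 100 g: 6.295 g H, 43.75 g N, 49.955 g O.
H: 6.295 g ÷ 1.008 g/mol = 6.245 mol
N: 43.75 g ÷ 14.01 g/mol = 3.123 mol
O: 49.955 g ÷ 16.00 g/mol = 3.122 mol
Ratios (÷ 3.122): H 2.000, N 1.000, O 1.000
≈ 2:1:1 → H2NO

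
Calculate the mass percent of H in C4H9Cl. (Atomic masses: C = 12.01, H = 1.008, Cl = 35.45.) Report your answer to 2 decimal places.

9.80%

Molar mass = 4(12.01) + 9(1.008) + 1(35.45) = 92.562 g/mol
Mass of H per mole = 9 × 1.008 = 9.072 g
% H = 9.072 / 92.562 × 100 = 9.80%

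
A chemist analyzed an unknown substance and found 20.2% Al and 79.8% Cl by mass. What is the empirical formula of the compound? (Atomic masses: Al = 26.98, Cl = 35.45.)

AlCl3

Assume 100 g: 20.2 g Al, 79.8 g Cl.
Moles — Al: 20.2 / 26.98 = 0.7487 mol; Cl: 79.8 / 35.45 = 2.251 mol
Ratios (÷ 0.7487): Al 1.000, Cl 3.007
→ AlCl3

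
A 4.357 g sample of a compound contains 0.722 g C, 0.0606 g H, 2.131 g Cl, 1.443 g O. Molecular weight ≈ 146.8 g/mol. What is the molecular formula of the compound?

C: 0.722 g ÷ 12.01 g/mol = 0.06012 mol
H: 0.0606 g ÷ 1.008 g/mol = 0.06012 mol
Cl: 2.131 g ÷ 35.45 g/mol = 0.06011 mol
O: 1.443 g ÷ 16.00 g/mol = 0.09019 mol
Smallest is Cl at 0.06011 mol; normalising gives C 1.000, H 1.000, Cl 1.000, O 1.500
Multiply by 2: C 2.00, H 2.00, Cl 2.00, O 3.00 → C2H2Cl2O3
Empirical-formula mass = 144.94 g/mol
n = 146.8 / 144.94 = 1.01 ≈ 1
Molecular formula = empirical formula = C2H2Cl2O3

C2H2Cl2O3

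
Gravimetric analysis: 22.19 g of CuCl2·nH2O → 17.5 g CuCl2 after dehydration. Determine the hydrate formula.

Mass of water lost = 22.19 − 17.5 = 4.69 g → 4.69 / 18.02 = 0.2603 mol H2O
Molar mass of CuCl2 = 134.45 g/mol → mol CuCl2 = 17.5 / 134.45 = 0.1302
n = 0.2603 / 0.1302 = 2.00 ≈ 2 → CuCl2·2H2O

CuCl2·2H2O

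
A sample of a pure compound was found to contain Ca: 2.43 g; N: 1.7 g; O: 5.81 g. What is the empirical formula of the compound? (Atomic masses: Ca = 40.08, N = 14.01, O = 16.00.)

CaN2O6

Ca: 2.43 g ÷ 40.08 g/mol = 0.06063 mol
N: 1.7 g ÷ 14.01 g/mol = 0.1213 mol
O: 5.81 g ÷ 16.00 g/mol = 0.3631 mol
Divide by the smallest (0.06063 mol Ca): Ca 1.000, N 2.001, O 5.989
≈ 1:2:6 → CaN2O6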